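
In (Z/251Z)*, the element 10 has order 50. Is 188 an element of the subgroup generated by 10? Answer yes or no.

yes

188 ∈ ⟨10⟩ iff 188^50 ≡ 1 (mod 251), since |⟨10⟩| = 50.
188^50 mod 251 = 1.
Since 1 = 1, 188 lies in the subgroup.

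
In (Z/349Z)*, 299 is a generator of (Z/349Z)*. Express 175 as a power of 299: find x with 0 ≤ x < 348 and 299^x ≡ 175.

13

Successive powers of 299 modulo 349:
  299^0=1  299^1=299  299^2=57  299^3=291  299^4=108  299^5=184
  299^6=223  299^7=18  299^8=147  299^9=328  299^10=3  299^11=199
  299^12=171  299^13=175
So 299^13 ≡ 175 (mod 349), giving x = 13.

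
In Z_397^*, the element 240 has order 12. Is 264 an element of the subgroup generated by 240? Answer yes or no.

no

264 ∈ ⟨240⟩ iff 264^12 ≡ 1 (mod 397), since |⟨240⟩| = 12.
264^12 mod 397 = 206.
Since 206 ≠ 1, 264 does not lie in the subgroup.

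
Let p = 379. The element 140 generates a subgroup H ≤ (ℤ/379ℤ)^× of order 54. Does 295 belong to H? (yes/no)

yes

295 ∈ ⟨140⟩ iff 295^54 ≡ 1 (mod 379), since |⟨140⟩| = 54.
295^54 mod 379 = 1.
Since 1 = 1, 295 lies in the subgroup.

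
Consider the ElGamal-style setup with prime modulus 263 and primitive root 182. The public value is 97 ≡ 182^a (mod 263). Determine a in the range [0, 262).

173

Baby-step giant-step with m = ceil(sqrt(262)) = 17.
Baby table (182^j mod 263 for j=0..16):
  0:1  1:182  2:249  3:82  4:196  5:167  6:149  7:29
  8:18  9:120  10:11  11:161  12:109  13:113  14:52  15:259
  16:61
Giant step factor: 182^(-17) ≡ 155 (mod 263).
Scan 97·155^i mod 263 for i = 0, 1, …:
  i=0: 97   i=1: 44   i=2: 245   i=3: 103
  i=4: 185   i=5: 8   i=6: 188   i=7: 210
  i=8: 201   i=9: 121   i=10: 82
Match at i=10, j=3: a = 10·17 + 3 = 173.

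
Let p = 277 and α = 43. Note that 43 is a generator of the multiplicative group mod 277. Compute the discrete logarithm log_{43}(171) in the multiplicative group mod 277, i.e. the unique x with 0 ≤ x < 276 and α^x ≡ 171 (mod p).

172

Baby-step giant-step with m = ceil(sqrt(276)) = 17.
Baby table (43^j mod 277 for j=0..16):
  0:1  1:43  2:187  3:8  4:67  5:111  6:64  7:259
  8:57  9:235  10:133  11:179  12:218  13:233  14:47  15:82
  16:202
Giant step factor: 43^(-17) ≡ 14 (mod 277).
Scan 171·14^i mod 277 for i = 0, 1, …:
  i=0: 171   i=1: 178   i=2: 276   i=3: 263
  i=4: 81   i=5: 26   i=6: 87   i=7: 110
  i=8: 155   i=9: 231   i=10: 187
Match at i=10, j=2: x = 10·17 + 2 = 172.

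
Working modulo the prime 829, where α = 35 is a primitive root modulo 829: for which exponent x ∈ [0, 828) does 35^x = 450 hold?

413

Baby-step giant-step with m = ceil(sqrt(828)) = 29.
Baby table (35^j mod 829 for j=0..28):
  0:1  1:35  2:396  3:596  4:135  5:580  6:404  7:47
  8:816  9:374  10:655  11:542  12:732  13:750  14:551  15:218
  16:169  17:112  18:604  19:415  20:432  21:198  22:298  23:482
  24:290  25:202  26:438  27:408  28:187
Giant step factor: 35^(-29) ≡ 667 (mod 829).
Scan 450·667^i mod 829 for i = 0, 1, …:
  i=0: 450   i=1: 52   i=2: 695   i=3: 154
  i=4: 751   i=5: 201   i=6: 598   i=7: 117
  i=8: 113   i=9: 761     …   i=13: 56
  i=14: 47
Match at i=14, j=7: x = 14·29 + 7 = 413.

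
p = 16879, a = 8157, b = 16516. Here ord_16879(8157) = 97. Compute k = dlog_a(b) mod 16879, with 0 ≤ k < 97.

85

Baby-step giant-step with m = ceil(sqrt(97)) = 10.
Baby table (8157^j mod 16879 for j=0..9):
  0:1  1:8157  2:16510  3:11408  4:1129  5:10198  6:5374  7:955
  8:8716  9:2064
Giant step factor: 8157^(-10) ≡ 15794 (mod 16879).
Scan 16516·15794^i mod 16879 for i = 0, 1, …:
  i=0: 16516   i=1: 5638   i=2: 9847   i=3: 412
  i=4: 8713   i=5: 15514   i=6: 12552   i=7: 2433
  i=8: 10198
Match at i=8, j=5: k = 8·10 + 5 = 85.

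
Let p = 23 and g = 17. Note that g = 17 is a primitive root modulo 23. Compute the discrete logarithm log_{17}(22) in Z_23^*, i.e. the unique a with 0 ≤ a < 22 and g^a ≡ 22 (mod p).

Successive powers of 17 modulo 23:
  17^0=1  17^1=17  17^2=13  17^3=14  17^4=8  17^5=21
  17^6=12  17^7=20  17^8=18  17^9=7  17^10=4  17^11=22
So 17^11 ≡ 22 (mod 23), giving a = 11.

11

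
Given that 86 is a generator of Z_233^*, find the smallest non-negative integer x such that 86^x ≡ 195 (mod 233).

Baby-step giant-step with m = ceil(sqrt(232)) = 16.
Baby table (86^j mod 233 for j=0..15):
  0:1  1:86  2:173  3:199  4:105  5:176  6:224  7:158
  8:74  9:73  10:220  11:47  12:81  13:209  14:33  15:42
Giant step factor: 86^(-16) ≡ 2 (mod 233).
Scan 195·2^i mod 233 for i = 0, 1, …:
  i=0: 195   i=1: 157   i=2: 81
Match at i=2, j=12: x = 2·16 + 12 = 44.

44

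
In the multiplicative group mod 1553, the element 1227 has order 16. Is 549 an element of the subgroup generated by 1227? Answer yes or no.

no

⟨1227⟩ has order 16; its elements mod 1553 are {1, 99, 251, 326, 339, 483, 605, 672, 881, 948, 1070, 1214, 1227, 1302, 1454, 1552}.
549 is not in this set.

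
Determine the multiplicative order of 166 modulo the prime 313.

The order of 166 must divide p − 1 = 312 = 2^3 · 3 · 13.
Divisors: 1, 2, 3, 4, 6, 8, 12, 13, 24, 26, 39, 52, 78, 104, 156, 312.
Check each in increasing order: 166^1 ≡ 166;  166^2 ≡ 12;  166^3 ≡ 114;  166^4 ≡ 144;  166^6 ≡ 163;  166^8 ≡ 78;  166^12 ≡ 277;  166^13 ≡ 284;  166^24 ≡ 44;  166^26 ≡ 215;  166^39 ≡ 25;  166^52 ≡ 214;  166^78 ≡ 312;  166^104 ≡ 98;  166^156 ≡ 1.
Smallest exponent giving 1 is 156.

156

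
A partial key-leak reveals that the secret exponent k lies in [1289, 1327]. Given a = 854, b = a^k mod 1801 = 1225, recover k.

1324

Compute 854^1289 mod 1801 = 254, then multiply by 854 repeatedly:
  854^1289=254  854^1290=796  854^1291=807  854^1292=1196  854^1293=217
  854^1294=1616  854^1295=498  854^1296=256  854^1297=703  854^1298=629
  854^1299=468  854^1300=1651  854^1301=1572  854^1302=743  854^1303=570
  854^1304=510  854^1305=1499  854^1306=1436  854^1307=1664  854^1308=67
  854^1309=1387  854^1310=1241  854^1311=826  854^1312=1213  854^1313=327
  854^1314=103  854^1315=1514  854^1316=1639  854^1317=329  854^1318=10
  854^1319=1336  854^1320=911  854^1321=1763  854^1322=1767  854^1323=1581
  854^1324=1225
Found 1225 at exponent 1324.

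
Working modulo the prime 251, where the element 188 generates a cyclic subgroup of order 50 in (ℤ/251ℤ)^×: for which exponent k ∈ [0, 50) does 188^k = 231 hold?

45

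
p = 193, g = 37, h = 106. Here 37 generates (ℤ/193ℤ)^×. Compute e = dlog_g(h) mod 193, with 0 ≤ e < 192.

99

Baby-step giant-step with m = ceil(sqrt(192)) = 14.
Baby table (37^j mod 193 for j=0..13):
  0:1  1:37  2:18  3:87  4:131  5:22  6:42  7:10
  8:177  9:180  10:98  11:152  12:27  13:34
Giant step factor: 37^(-14) ≡ 83 (mod 193).
Scan 106·83^i mod 193 for i = 0, 1, …:
  i=0: 106   i=1: 113   i=2: 115   i=3: 88
  i=4: 163   i=5: 19   i=6: 33   i=7: 37
Match at i=7, j=1: e = 7·14 + 1 = 99.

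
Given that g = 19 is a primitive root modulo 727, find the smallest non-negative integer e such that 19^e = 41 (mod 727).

Successive powers of 19 modulo 727:
  19^0=1  19^1=19  19^2=361  19^3=316  19^4=188  19^5=664
  19^6=257  19^7=521  19^8=448  19^9=515  19^10=334  19^11=530
  19^12=619  19^13=129  19^14=270  19^15=41
So 19^15 ≡ 41 (mod 727), giving e = 15.

15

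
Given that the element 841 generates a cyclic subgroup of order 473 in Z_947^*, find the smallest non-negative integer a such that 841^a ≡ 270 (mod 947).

Baby-step giant-step with m = ceil(sqrt(473)) = 22.
Baby table (841^j mod 947 for j=0..21):
  0:1  1:841  2:819  3:310  4:285  5:94  6:453  7:279
  8:730  9:274  10:313  11:914  12:657  13:436  14:187  15:65
  16:686  17:203  18:263  19:532  20:428  21:88
Giant step factor: 841^(-22) ≡ 927 (mod 947).
Scan 270·927^i mod 947 for i = 0, 1, …:
  i=0: 270   i=1: 282   i=2: 42   i=3: 107
  i=4: 701   i=5: 185   i=6: 88
Match at i=6, j=21: a = 6·22 + 21 = 153.

153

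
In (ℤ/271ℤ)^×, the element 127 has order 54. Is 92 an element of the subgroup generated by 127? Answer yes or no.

no

92 ∈ ⟨127⟩ iff 92^54 ≡ 1 (mod 271), since |⟨127⟩| = 54.
92^54 mod 271 = 187.
Since 187 ≠ 1, 92 does not lie in the subgroup.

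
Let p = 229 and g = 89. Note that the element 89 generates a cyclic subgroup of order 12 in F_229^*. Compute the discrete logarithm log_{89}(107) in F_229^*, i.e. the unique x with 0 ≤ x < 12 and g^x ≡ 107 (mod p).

Successive powers of 89 modulo 229:
  89^0=1  89^1=89  89^2=135  89^3=107
So 89^3 ≡ 107 (mod 229), giving x = 3.

3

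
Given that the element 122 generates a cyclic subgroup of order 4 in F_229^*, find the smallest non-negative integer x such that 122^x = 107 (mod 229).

Successive powers of 122 modulo 229:
  122^0=1  122^1=122  122^2=228  122^3=107
So 122^3 ≡ 107 (mod 229), giving x = 3.

3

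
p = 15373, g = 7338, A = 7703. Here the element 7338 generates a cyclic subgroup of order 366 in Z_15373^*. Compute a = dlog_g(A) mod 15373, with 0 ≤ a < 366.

339

Baby-step giant-step with m = ceil(sqrt(366)) = 20.
Baby table (7338^j mod 15373 for j=0..19):
  0:1  1:7338  2:9998  3:5368  4:4758  5:2121  6:6422  7:6391
  8:9508  9:7030  10:9725  11:584  12:11698  13:12465  14:14193  15:11532
  16:8824  17:14809  18:12078  19:3019
Giant step factor: 7338^(-20) ≡ 5527 (mod 15373).
Scan 7703·5527^i mod 15373 for i = 0, 1, …:
  i=0: 7703   i=1: 6644   i=2: 10664   i=3: 15219
  i=4: 9730   i=5: 2956   i=6: 11686   i=7: 6549
  i=8: 8281   i=9: 3666     …   i=15: 6765
  i=16: 3019
Match at i=16, j=19: a = 16·20 + 19 = 339.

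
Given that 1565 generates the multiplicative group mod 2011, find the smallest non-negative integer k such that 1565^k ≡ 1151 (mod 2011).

587

Baby-step giant-step with m = ceil(sqrt(2010)) = 45.
Baby table (1565^j mod 2011 for j=0..44):
  0:1  1:1565  2:1838  3:740  4:1775  5:684  6:608  7:317
  8:1399  9:1467  10:1304  11:1606  12:1651  13:1691  14:1950  15:1063
  16:498  17:1113  18:319  19:507  20:1121  21:773  22:1134  23:1008
  24:896  25:573  26:1850  27:1421  28:1710  29:1520  30:1798  31:481
  32:651  33:1249  34:2004  35:1111  36:1211  37:853  38:1652  39:1245
  40:1777  41:1803  42:262  43:1797  44:927
Giant step factor: 1565^(-45) ≡ 1457 (mod 2011).
Scan 1151·1457^i mod 2011 for i = 0, 1, …:
  i=0: 1151   i=1: 1844   i=2: 12   i=3: 1396
  i=4: 851   i=5: 1131   i=6: 858   i=7: 1275
  i=8: 1522   i=9: 1432   i=10: 1017   i=11: 1673
  i=12: 229   i=13: 1838
Match at i=13, j=2: k = 13·45 + 2 = 587.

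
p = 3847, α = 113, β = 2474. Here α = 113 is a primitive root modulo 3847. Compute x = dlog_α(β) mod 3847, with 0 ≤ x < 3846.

Baby-step giant-step with m = ceil(sqrt(3846)) = 63.
Baby table (113^j mod 3847 for j=0..62):
  0:1  1:113  2:1228  3:272  4:3807  5:3174  6:891  7:661
  8:1600  9:3838  10:2830  11:489  12:1399  13:360  14:2210  15:3522
  16:1745  17:988  18:81  19:1459  20:3293  21:2797  22:607  23:3192
  24:2925  25:3530  26:2649  27:3118  28:2257  29:1139  30:1756  31:2231
  32:2048  33:604  34:2853  35:3088  36:2714  37:2769  38:1290  39:3431
  40:3003  41:803  42:2258  43:1252  44:2984  45:2503  46:2008  47:3778
  48:3744  49:3749  50:467  51:2760  52:273  53:73  54:555  55:1163
  56:621  57:927  58:882  59:3491  60:2089  61:1390  62:3190
Giant step factor: 113^(-63) ≡ 1766 (mod 3847).
Scan 2474·1766^i mod 3847 for i = 0, 1, …:
  i=0: 2474   i=1: 2739   i=2: 1395   i=3: 1490
  i=4: 3839   i=5: 1260   i=6: 1594   i=7: 2847
  i=8: 3620   i=9: 3053     …   i=44: 2834
  i=45: 3744
Match at i=45, j=48: x = 45·63 + 48 = 2883.

2883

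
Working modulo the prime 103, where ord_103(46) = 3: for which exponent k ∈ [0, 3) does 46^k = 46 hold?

1

Successive powers of 46 modulo 103:
  46^0=1  46^1=46
So 46^1 ≡ 46 (mod 103), giving k = 1.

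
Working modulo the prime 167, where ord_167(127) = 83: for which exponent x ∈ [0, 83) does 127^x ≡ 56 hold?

15

Baby-step giant-step with m = ceil(sqrt(83)) = 10.
Baby table (127^j mod 167 for j=0..9):
  0:1  1:127  2:97  3:128  4:57  5:58  6:18  7:115
  8:76  9:133
Giant step factor: 127^(-10) ≡ 7 (mod 167).
Scan 56·7^i mod 167 for i = 0, 1, …:
  i=0: 56   i=1: 58
Match at i=1, j=5: x = 1·10 + 5 = 15.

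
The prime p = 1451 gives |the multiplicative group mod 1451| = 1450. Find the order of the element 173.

725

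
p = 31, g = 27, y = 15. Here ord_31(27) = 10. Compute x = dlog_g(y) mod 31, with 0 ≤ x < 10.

Successive powers of 27 modulo 31:
  27^0=1  27^1=27  27^2=16  27^3=29  27^4=8  27^5=30
  27^6=4  27^7=15
So 27^7 ≡ 15 (mod 31), giving x = 7.

7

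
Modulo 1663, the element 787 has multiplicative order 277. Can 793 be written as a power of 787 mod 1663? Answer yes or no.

yes

793 ∈ ⟨787⟩ iff 793^277 ≡ 1 (mod 1663), since |⟨787⟩| = 277.
793^277 mod 1663 = 1.
Since 1 = 1, 793 lies in the subgroup.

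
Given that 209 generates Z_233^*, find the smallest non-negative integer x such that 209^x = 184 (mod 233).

40

Baby-step giant-step with m = ceil(sqrt(232)) = 16.
Baby table (209^j mod 233 for j=0..15):
  0:1  1:209  2:110  3:156  4:217  5:151  6:104  7:67
  8:23  9:147  10:200  11:93  12:98  13:211  14:62  15:143
Giant step factor: 209^(-16) ≡ 37 (mod 233).
Scan 184·37^i mod 233 for i = 0, 1, …:
  i=0: 184   i=1: 51   i=2: 23
Match at i=2, j=8: x = 2·16 + 8 = 40.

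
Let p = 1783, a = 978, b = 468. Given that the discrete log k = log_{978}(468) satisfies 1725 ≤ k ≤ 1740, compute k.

Compute 978^1725 mod 1783 = 404, then multiply by 978 repeatedly:
  978^1725=404  978^1726=1069  978^1727=644  978^1728=433  978^1729=903
  978^1730=549  978^1731=239  978^1732=169  978^1733=1246  978^1734=799
  978^1735=468
Found 468 at exponent 1735.

1735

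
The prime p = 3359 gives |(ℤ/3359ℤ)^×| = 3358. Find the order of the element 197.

1679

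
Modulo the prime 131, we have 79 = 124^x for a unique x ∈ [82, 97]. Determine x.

95

Compute 124^82 mod 131 = 3, then multiply by 124 repeatedly:
  124^82=3  124^83=110  124^84=16  124^85=19  124^86=129
  124^87=14  124^88=33  124^89=31  124^90=45  124^91=78
  124^92=109  124^93=23  124^94=101  124^95=79
Found 79 at exponent 95.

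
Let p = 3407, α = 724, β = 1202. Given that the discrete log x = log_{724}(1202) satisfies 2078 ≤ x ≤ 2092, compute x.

Compute 724^2078 mod 3407 = 16, then multiply by 724 repeatedly:
  724^2078=16  724^2079=1363  724^2080=2189  724^2081=581  724^2082=1583
  724^2083=1340  724^2084=2572  724^2085=1906  724^2086=109  724^2087=555
  724^2088=3201  724^2089=764  724^2090=1202
Found 1202 at exponent 2090.

2090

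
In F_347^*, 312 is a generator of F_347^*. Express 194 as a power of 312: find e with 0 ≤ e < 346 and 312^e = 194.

Baby-step giant-step with m = ceil(sqrt(346)) = 19.
Baby table (312^j mod 347 for j=0..18):
  0:1  1:312  2:184  3:153  4:197  5:45  6:160  7:299
  8:292  9:190  10:290  11:260  12:269  13:301  14:222  15:211
  16:249  17:307  18:12
Giant step factor: 312^(-19) ≡ 19 (mod 347).
Scan 194·19^i mod 347 for i = 0, 1, …:
  i=0: 194   i=1: 216   i=2: 287   i=3: 248
  i=4: 201   i=5: 2   i=6: 38   i=7: 28
  i=8: 185   i=9: 45
Match at i=9, j=5: e = 9·19 + 5 = 176.

176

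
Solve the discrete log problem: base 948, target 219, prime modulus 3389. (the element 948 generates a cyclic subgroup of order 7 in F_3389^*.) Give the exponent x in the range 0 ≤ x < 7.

5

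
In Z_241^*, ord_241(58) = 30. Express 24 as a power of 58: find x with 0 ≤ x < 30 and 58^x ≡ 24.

Successive powers of 58 modulo 241:
  58^0=1  58^1=58  58^2=231  58^3=143  58^4=100  58^5=16
  58^6=205  58^7=81  58^8=119  58^9=154  58^10=15  58^11=147
  58^12=91  58^13=217  58^14=54  58^15=240  58^16=183  58^17=10
  58^18=98  58^19=141  58^20=225  58^21=36  58^22=160  58^23=122
  58^24=87  58^25=226  58^26=94  58^27=150  58^28=24
So 58^28 ≡ 24 (mod 241), giving x = 28.

28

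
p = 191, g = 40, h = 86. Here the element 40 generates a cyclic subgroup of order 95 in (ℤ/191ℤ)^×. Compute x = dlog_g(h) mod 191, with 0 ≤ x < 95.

41

Baby-step giant-step with m = ceil(sqrt(95)) = 10.
Baby table (40^j mod 191 for j=0..9):
  0:1  1:40  2:72  3:15  4:27  5:125  6:34  7:23
  8:156  9:128
Giant step factor: 40^(-10) ≡ 160 (mod 191).
Scan 86·160^i mod 191 for i = 0, 1, …:
  i=0: 86   i=1: 8   i=2: 134   i=3: 48
  i=4: 40
Match at i=4, j=1: x = 4·10 + 1 = 41.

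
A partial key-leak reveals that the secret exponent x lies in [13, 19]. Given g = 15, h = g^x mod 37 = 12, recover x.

16

Compute 15^13 mod 37 = 20, then multiply by 15 repeatedly:
  15^13=20  15^14=4  15^15=23  15^16=12
Found 12 at exponent 16.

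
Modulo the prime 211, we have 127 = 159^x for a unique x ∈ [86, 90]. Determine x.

Compute 159^86 mod 211 = 176, then multiply by 159 repeatedly:
  159^86=176  159^87=132  159^88=99  159^89=127
Found 127 at exponent 89.

89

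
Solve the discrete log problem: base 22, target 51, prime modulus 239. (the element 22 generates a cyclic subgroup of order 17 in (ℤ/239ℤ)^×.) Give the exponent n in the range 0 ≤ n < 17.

12

Successive powers of 22 modulo 239:
  22^0=1  22^1=22  22^2=6  22^3=132  22^4=36  22^5=75
  22^6=216  22^7=211  22^8=101  22^9=71  22^10=128  22^11=187
  22^12=51
So 22^12 ≡ 51 (mod 239), giving n = 12.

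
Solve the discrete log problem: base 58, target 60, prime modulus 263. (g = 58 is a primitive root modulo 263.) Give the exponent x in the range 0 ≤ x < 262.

Baby-step giant-step with m = ceil(sqrt(262)) = 17.
Baby table (58^j mod 263 for j=0..16):
  0:1  1:58  2:208  3:229  4:132  5:29  6:104  7:246
  8:66  9:146  10:52  11:123  12:33  13:73  14:26  15:193
  16:148
Giant step factor: 58^(-17) ≡ 227 (mod 263).
Scan 60·227^i mod 263 for i = 0, 1, …:
  i=0: 60   i=1: 207   i=2: 175   i=3: 12
  i=4: 94   i=5: 35   i=6: 55   i=7: 124
  i=8: 7   i=9: 11   i=10: 130   i=11: 54
  i=12: 160   i=13: 26
Match at i=13, j=14: x = 13·17 + 14 = 235.

235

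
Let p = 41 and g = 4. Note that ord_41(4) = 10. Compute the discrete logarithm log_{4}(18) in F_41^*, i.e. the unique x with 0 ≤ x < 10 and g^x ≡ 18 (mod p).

8

Successive powers of 4 modulo 41:
  4^0=1  4^1=4  4^2=16  4^3=23  4^4=10  4^5=40
  4^6=37  4^7=25  4^8=18
So 4^8 ≡ 18 (mod 41), giving x = 8.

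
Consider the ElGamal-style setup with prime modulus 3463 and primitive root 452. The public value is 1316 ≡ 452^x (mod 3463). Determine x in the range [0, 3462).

Baby-step giant-step with m = ceil(sqrt(3462)) = 59.
Baby table (452^j mod 3463 for j=0..58):
  0:1  1:452  2:3450  3:1050  4:169  5:202  6:1266  7:837
  8:857  9:2971  10:2711  11:2933  12:2850  13:3427  14:1043  15:468
  16:293  17:842  18:3117  19:2906  20:1035  21:315  22:397  23:2831
  24:1765  25:1290  26:1296  27:545  28:467  29:3304  30:855  31:2067
  32:2737  33:833  34:2512  35:3023  36:1974  37:2257  38:2042  39:1826
  40:1158  41:503  42:2261  43:387  44:1774  45:1895  46:1179  47:3069
  48:1988  49:1659  50:1860  51:2674  52:61  53:3331  54:2670  55:1716
  56:3383  57:1933  58:1040
Giant step factor: 452^(-59) ≡ 1712 (mod 3463).
Scan 1316·1712^i mod 3463 for i = 0, 1, …:
  i=0: 1316   i=1: 2042
Match at i=1, j=38: x = 1·59 + 38 = 97.

97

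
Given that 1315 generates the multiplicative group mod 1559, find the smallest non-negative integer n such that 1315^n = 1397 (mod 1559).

769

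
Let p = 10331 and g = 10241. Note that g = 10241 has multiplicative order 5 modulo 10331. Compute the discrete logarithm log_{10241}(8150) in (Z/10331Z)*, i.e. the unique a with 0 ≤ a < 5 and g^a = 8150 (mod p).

4

Successive powers of 10241 modulo 10331:
  10241^0=1  10241^1=10241  10241^2=8100  10241^3=4501  10241^4=8150
So 10241^4 ≡ 8150 (mod 10331), giving a = 4.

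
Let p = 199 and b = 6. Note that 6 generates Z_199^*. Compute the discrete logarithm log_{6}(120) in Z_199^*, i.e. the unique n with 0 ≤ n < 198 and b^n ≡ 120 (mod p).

Baby-step giant-step with m = ceil(sqrt(198)) = 15.
Baby table (6^j mod 199 for j=0..14):
  0:1  1:6  2:36  3:17  4:102  5:15  6:90  7:142
  8:56  9:137  10:26  11:156  12:140  13:44  14:65
Giant step factor: 6^(-15) ≡ 174 (mod 199).
Scan 120·174^i mod 199 for i = 0, 1, …:
  i=0: 120   i=1: 184   i=2: 176   i=3: 177
  i=4: 152   i=5: 180   i=6: 77   i=7: 65
Match at i=7, j=14: n = 7·15 + 14 = 119.

119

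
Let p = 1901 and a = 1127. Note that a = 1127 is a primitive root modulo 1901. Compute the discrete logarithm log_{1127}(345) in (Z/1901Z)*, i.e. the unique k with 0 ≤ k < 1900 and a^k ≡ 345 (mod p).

Baby-step giant-step with m = ceil(sqrt(1900)) = 44.
Baby table (1127^j mod 1901 for j=0..43):
  0:1  1:1127  2:261  3:1393  4:1586  5:482  6:1429  7:336
  8:373  9:250  10:402  11:616  12:367  13:1092  14:737  15:1763
  16:356  17:101  18:1668  19:1648  20:19  21:502  22:1157  23:1754
  24:1619  25:1554  26:537  27:681  28:1384  29:948  30:34  31:298
  32:1270  33:1738  34:696  35:1180  36:1061  37:18  38:1276  39:896
  40:361  41:33  42:1072  43:1009
Giant step factor: 1127^(-44) ≡ 270 (mod 1901).
Scan 345·270^i mod 1901 for i = 0, 1, …:
  i=0: 345   i=1: 1
Match at i=1, j=0: k = 1·44 + 0 = 44.

44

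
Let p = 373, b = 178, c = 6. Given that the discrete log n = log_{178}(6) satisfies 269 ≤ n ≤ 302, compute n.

Compute 178^269 mod 373 = 312, then multiply by 178 repeatedly:
  178^269=312  178^270=332  178^271=162  178^272=115  178^273=328
  178^274=196  178^275=199  178^276=360  178^277=297  178^278=273
  178^279=104  178^280=235  178^281=54  178^282=287  178^283=358
  178^284=314  178^285=315  178^286=120  178^287=99  178^288=91
  178^289=159  178^290=327  178^291=18  178^292=220  178^293=368
  178^294=229  178^295=105  178^296=40  178^297=33  178^298=279
  178^299=53  178^300=109  178^301=6
Found 6 at exponent 301.

301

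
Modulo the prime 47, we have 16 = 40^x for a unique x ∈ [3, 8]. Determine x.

8

Compute 40^3 mod 47 = 33, then multiply by 40 repeatedly:
  40^3=33  40^4=4  40^5=19  40^6=8  40^7=38
  40^8=16
Found 16 at exponent 8.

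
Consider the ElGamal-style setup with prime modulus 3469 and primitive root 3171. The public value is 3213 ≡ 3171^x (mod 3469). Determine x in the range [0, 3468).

890

Baby-step giant-step with m = ceil(sqrt(3468)) = 59.
Baby table (3171^j mod 3469 for j=0..58):
  0:1  1:3171  2:2079  3:1409  4:3336  5:1475  6:1013  7:3398
  8:344  9:1558  10:562  11:2505  12:2814  13:926  14:1572  15:3328
  16:390  17:1726  18:2533  19:1408  20:165  21:2865  22:3073  23:62
  24:2338  25:545  26:633  27:2161  28:1256  29:364  30:2536  31:514
  32:2933  33:154  34:2674  35:1018  36:1908  37:332  38:1665  39:3366
  40:2942  41:941  42:571  43:3292  44:711  45:3200  46:375  47:2727
  48:2569  49:1087  50:2160  51:1554  52:1754  53:1127  54:647  55:1458
  56:2610  57:2745  58:674
Giant step factor: 3171^(-59) ≡ 2686 (mod 3469).
Scan 3213·2686^i mod 3469 for i = 0, 1, …:
  i=0: 3213   i=1: 2715   i=2: 652   i=3: 2896
  i=4: 1158   i=5: 2164   i=6: 1929   i=7: 2077
  i=8: 670   i=9: 2678     …   i=14: 2838
  i=15: 1475
Match at i=15, j=5: x = 15·59 + 5 = 890.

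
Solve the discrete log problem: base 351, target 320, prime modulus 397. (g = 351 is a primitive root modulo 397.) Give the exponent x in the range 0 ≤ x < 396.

233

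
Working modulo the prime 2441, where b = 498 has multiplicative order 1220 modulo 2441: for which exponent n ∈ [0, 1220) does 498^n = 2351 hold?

1031

Baby-step giant-step with m = ceil(sqrt(1220)) = 35.
Baby table (498^j mod 2441 for j=0..34):
  0:1  1:498  2:1463  3:1156  4:2053  5:2056  6:1109  7:616
  8:1643  9:479  10:1765  11:210  12:2058  13:2105  14:1101  15:1514
  16:2144  17:995  18:2428  19:849  20:509  21:2059  22:162  23:123
  24:229  25:1756  26:610  27:1096  28:1465  29:2152  30:97  31:1927
  32:333  33:2287  34:1420
Giant step factor: 498^(-35) ≡ 1274 (mod 2441).
Scan 2351·1274^i mod 2441 for i = 0, 1, …:
  i=0: 2351   i=1: 67   i=2: 2364   i=3: 1983
  i=4: 2348   i=5: 1127   i=6: 490   i=7: 1805
  i=8: 148   i=9: 595     …   i=28: 2002
  i=29: 2144
Match at i=29, j=16: n = 29·35 + 16 = 1031.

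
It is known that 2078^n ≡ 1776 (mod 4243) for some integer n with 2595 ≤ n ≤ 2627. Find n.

2619

Compute 2078^2595 mod 4243 = 3774, then multiply by 2078 repeatedly:
  2078^2595=3774  2078^2596=1308  2078^2597=2504  2078^2598=1394  2078^2599=3006
  2078^2600=772  2078^2601=362  2078^2602=1225  2078^2603=3993  2078^2604=2389
  2078^2605=32  2078^2606=2851  2078^2607=1150  2078^2608=891  2078^2609=1550
  2078^2610=463  2078^2611=3196  2078^2612=993  2078^2613=1356  2078^2614=416
  2078^2615=3119  2078^2616=2221  2078^2617=3097  2078^2618=3178  2078^2619=1776
Found 1776 at exponent 2619.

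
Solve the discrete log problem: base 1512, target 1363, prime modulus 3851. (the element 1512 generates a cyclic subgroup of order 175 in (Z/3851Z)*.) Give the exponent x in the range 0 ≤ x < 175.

Baby-step giant-step with m = ceil(sqrt(175)) = 14.
Baby table (1512^j mod 3851 for j=0..13):
  0:1  1:1512  2:2501  3:3681  4:977  5:2291  6:1943  7:3354
  8:3332  9:876  10:3619  11:3508  12:1269  13:930
Giant step factor: 1512^(-14) ≡ 3102 (mod 3851).
Scan 1363·3102^i mod 3851 for i = 0, 1, …:
  i=0: 1363   i=1: 3479   i=2: 1356   i=3: 1020
  i=4: 2369   i=5: 930
Match at i=5, j=13: x = 5·14 + 13 = 83.

83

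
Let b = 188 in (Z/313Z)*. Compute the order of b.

The order of 188 must divide p − 1 = 312 = 2^3 · 3 · 13.
Divisors: 1, 2, 3, 4, 6, 8, 12, 13, 24, 26, 39, 52, 78, 104, 156, 312.
Check each in increasing order: 188^1 ≡ 188;  188^2 ≡ 288;  188^3 ≡ 308;  188^4 ≡ 312;  188^6 ≡ 25;  188^8 ≡ 1.
Smallest exponent giving 1 is 8.

8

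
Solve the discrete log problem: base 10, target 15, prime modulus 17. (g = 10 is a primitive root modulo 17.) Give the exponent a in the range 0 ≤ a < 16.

Successive powers of 10 modulo 17:
  10^0=1  10^1=10  10^2=15
So 10^2 ≡ 15 (mod 17), giving a = 2.

2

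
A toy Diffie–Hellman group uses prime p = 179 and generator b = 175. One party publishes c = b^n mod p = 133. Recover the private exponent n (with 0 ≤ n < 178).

157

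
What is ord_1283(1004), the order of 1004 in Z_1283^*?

1282

The order of 1004 must divide p − 1 = 1282 = 2 · 641.
Divisors: 1, 2, 641, 1282.
Check each in increasing order: 1004^1 ≡ 1004;  1004^2 ≡ 861;  1004^641 ≡ 1282;  1004^1282 ≡ 1.
Smallest exponent giving 1 is 1282.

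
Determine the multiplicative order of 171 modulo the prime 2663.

1331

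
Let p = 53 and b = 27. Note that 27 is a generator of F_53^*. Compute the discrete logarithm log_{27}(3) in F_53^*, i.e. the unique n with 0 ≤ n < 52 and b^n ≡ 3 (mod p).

35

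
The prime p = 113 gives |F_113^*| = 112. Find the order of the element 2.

28

The order of 2 must divide p − 1 = 112 = 2^4 · 7.
Divisors: 1, 2, 4, 7, 8, 14, 16, 28, 56, 112.
Check each in increasing order: 2^1 ≡ 2;  2^2 ≡ 4;  2^4 ≡ 16;  2^7 ≡ 15;  2^8 ≡ 30;  2^14 ≡ 112;  2^16 ≡ 109;  2^28 ≡ 1.
Smallest exponent giving 1 is 28.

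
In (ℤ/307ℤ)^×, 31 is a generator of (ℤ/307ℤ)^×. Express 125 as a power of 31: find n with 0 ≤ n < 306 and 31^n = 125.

Baby-step giant-step with m = ceil(sqrt(306)) = 18.
Baby table (31^j mod 307 for j=0..17):
  0:1  1:31  2:40  3:12  4:65  5:173  6:144  7:166
  8:234  9:193  10:150  11:45  12:167  13:265  14:233  15:162
  16:110  17:33
Giant step factor: 31^(-18) ≡ 304 (mod 307).
Scan 125·304^i mod 307 for i = 0, 1, …:
  i=0: 125   i=1: 239   i=2: 204   i=3: 2
  i=4: 301   i=5: 18   i=6: 253   i=7: 162
Match at i=7, j=15: n = 7·18 + 15 = 141.

141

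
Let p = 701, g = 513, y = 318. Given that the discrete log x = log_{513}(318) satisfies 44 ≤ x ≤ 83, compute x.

77

Compute 513^44 mod 701 = 253, then multiply by 513 repeatedly:
  513^44=253  513^45=104  513^46=76  513^47=433  513^48=613
  513^49=421  513^50=65  513^51=398  513^52=183  513^53=646
  513^54=526  513^55=654  513^56=424  513^57=202  513^58=579
  513^59=504  513^60=584  513^61=265  513^62=652  513^63=99
  513^64=315  513^65=365  513^66=78  513^67=57  513^68=500
  513^69=635  513^70=491  513^71=224  513^72=649  513^73=663
  513^74=134  513^75=44  513^76=140  513^77=318
Found 318 at exponent 77.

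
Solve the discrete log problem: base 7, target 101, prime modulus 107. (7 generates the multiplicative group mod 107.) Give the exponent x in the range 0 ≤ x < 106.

Successive powers of 7 modulo 107:
  7^0=1  7^1=7  7^2=49  7^3=22  7^4=47  7^5=8
  7^6=56  7^7=71  7^8=69  7^9=55  7^10=64  7^11=20
  7^12=33  7^13=17  7^14=12  7^15=84  7^16=53  7^17=50
  7^18=29  7^19=96  7^20=30  7^21=103  7^22=79  7^23=18
  7^24=19  7^25=26  7^26=75  7^27=97  7^28=37  7^29=45
  7^30=101
So 7^30 ≡ 101 (mod 107), giving x = 30.

30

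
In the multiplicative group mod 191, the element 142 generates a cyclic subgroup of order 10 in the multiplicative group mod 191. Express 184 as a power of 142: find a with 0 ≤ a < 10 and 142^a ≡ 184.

Successive powers of 142 modulo 191:
  142^0=1  142^1=142  142^2=109  142^3=7  142^4=39  142^5=190
  142^6=49  142^7=82  142^8=184
So 142^8 ≡ 184 (mod 191), giving a = 8.

8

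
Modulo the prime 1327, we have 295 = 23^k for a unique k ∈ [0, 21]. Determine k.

14

Compute 23^0 mod 1327 = 1, then multiply by 23 repeatedly:
  23^0=1  23^1=23  23^2=529  23^3=224  23^4=1171
  23^5=393  23^6=1077  23^7=885  23^8=450  23^9=1061
  23^10=517  23^11=1275  23^12=131  23^13=359  23^14=295
Found 295 at exponent 14.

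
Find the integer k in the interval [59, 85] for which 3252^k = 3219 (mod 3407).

71

Compute 3252^59 mod 3407 = 1463, then multiply by 3252 repeatedly:
  3252^59=1463  3252^60=1504  3252^61=1963  3252^62=2365  3252^63=1381
  3252^64=586  3252^65=1159  3252^66=926  3252^67=2971  3252^68=2847
  3252^69=1625  3252^70=243  3252^71=3219
Found 3219 at exponent 71.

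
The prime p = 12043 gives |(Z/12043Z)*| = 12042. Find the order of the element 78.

The order of 78 must divide p − 1 = 12042 = 2 · 3^3 · 223.
Divisors: 1, 2, 3, 6, 9, 18, 27, 54, 223, 446, 669, 1338, 2007, 4014, 6021, 12042.
Check each in increasing order: 78^1 ≡ 78;  78^2 ≡ 6084;  78^3 ≡ 4875;  78^6 ≡ 4786;  78^9 ≡ 4459;  78^18 ≡ 11731;  78^27 ≡ 5780;  78^54 ≡ 1118;  78^223 ≡ 7954;  78^446 ≡ 4237;  78^669 ≡ 4784;  78^1338 ≡ 4956;  78^2007 ≡ 8880;  78^4014 ≡ 8879;  78^6021 ≡ 12042;  78^12042 ≡ 1.
Smallest exponent giving 1 is 12042.

12042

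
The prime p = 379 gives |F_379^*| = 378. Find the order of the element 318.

The order of 318 must divide p − 1 = 378 = 2 · 3^3 · 7.
Divisors: 1, 2, 3, 6, 7, 9, 14, 18, 21, 27, 42, 54, 63, 126, 189, 378.
Check each in increasing order: 318^1 ≡ 318;  318^2 ≡ 310;  318^3 ≡ 40;  318^6 ≡ 84;  318^7 ≡ 182;  318^9 ≡ 328;  318^14 ≡ 151;  318^18 ≡ 327;  318^21 ≡ 194;  318^27 ≡ 378;  318^42 ≡ 115;  318^54 ≡ 1.
Smallest exponent giving 1 is 54.

54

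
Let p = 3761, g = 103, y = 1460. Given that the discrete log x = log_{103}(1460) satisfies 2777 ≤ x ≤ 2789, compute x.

Compute 103^2777 mod 3761 = 2510, then multiply by 103 repeatedly:
  103^2777=2510  103^2778=2782  103^2779=710  103^2780=1671  103^2781=2868
  103^2782=2046  103^2783=122  103^2784=1283  103^2785=514  103^2786=288
  103^2787=3337  103^2788=1460
Found 1460 at exponent 2788.

2788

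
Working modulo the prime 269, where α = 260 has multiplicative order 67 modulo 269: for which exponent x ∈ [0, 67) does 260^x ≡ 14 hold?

13

Successive powers of 260 modulo 269:
  260^0=1  260^1=260  260^2=81  260^3=78  260^4=105  260^5=131
  260^6=166  260^7=120  260^8=265  260^9=36  260^10=214  260^11=226
  260^12=118  260^13=14
So 260^13 ≡ 14 (mod 269), giving x = 13.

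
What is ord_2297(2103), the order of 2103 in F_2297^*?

The order of 2103 must divide p − 1 = 2296 = 2^3 · 7 · 41.
Divisors: 1, 2, 4, 7, 8, 14, 28, 41, 56, 82, 164, 287, 328, 574, 1148, 2296.
Check each in increasing order: 2103^1 ≡ 2103;  2103^2 ≡ 884;  2103^4 ≡ 476;  2103^7 ≡ 987;  2103^8 ≡ 1470;  2103^14 ≡ 241;  2103^28 ≡ 656;  2103^41 ≡ 1932;  2103^56 ≡ 797;  2103^82 ≡ 2296;  2103^164 ≡ 1.
Smallest exponent giving 1 is 164.

164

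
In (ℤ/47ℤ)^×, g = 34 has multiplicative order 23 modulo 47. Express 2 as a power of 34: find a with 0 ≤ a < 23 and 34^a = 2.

10

Successive powers of 34 modulo 47:
  34^0=1  34^1=34  34^2=28  34^3=12  34^4=32  34^5=7
  34^6=3  34^7=8  34^8=37  34^9=36  34^10=2
So 34^10 ≡ 2 (mod 47), giving a = 10.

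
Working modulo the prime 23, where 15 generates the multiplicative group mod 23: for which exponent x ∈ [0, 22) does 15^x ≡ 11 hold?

7

Successive powers of 15 modulo 23:
  15^0=1  15^1=15  15^2=18  15^3=17  15^4=2  15^5=7
  15^6=13  15^7=11
So 15^7 ≡ 11 (mod 23), giving x = 7.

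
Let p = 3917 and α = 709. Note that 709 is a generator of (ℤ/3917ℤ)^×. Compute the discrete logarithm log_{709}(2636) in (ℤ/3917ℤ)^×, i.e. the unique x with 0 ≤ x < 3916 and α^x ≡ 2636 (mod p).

789

Baby-step giant-step with m = ceil(sqrt(3916)) = 63.
Baby table (709^j mod 3917 for j=0..62):
  0:1  1:709  2:1305  3:833  4:3047  5:2056  6:580  7:3852
  8:919  9:1349  10:693  11:1712  12:3455  13:1470  14:308  15:2937
  16:2406  17:1959  18:2313  19:2611  20:2375  21:3482  22:1028  23:290
  24:1926  25:2418  26:2633  27:2305  28:856  29:3686  30:735  31:154
  32:3427  33:1203  34:2938  35:3115  36:3264  37:3146  38:1741  39:514
  40:145  41:963  42:1209  43:3275  44:3111  45:428  46:1843  47:2326
  48:77  49:3672  50:2560  51:1469  52:3516  53:1632  54:1573  55:2829
  56:257  57:2031  58:2440  59:2563  60:3596  61:3514  62:214
Giant step factor: 709^(-63) ≡ 1560 (mod 3917).
Scan 2636·1560^i mod 3917 for i = 0, 1, …:
  i=0: 2636   i=1: 3227   i=2: 775   i=3: 2564
  i=4: 583   i=5: 736   i=6: 479   i=7: 3010
  i=8: 3034   i=9: 1304   i=10: 1317   i=11: 2012
  i=12: 1203
Match at i=12, j=33: x = 12·63 + 33 = 789.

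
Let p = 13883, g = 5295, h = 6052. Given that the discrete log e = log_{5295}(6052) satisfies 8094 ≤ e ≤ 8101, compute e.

Compute 5295^8094 mod 13883 = 6375, then multiply by 5295 repeatedly:
  5295^8094=6375  5295^8095=6052
Found 6052 at exponent 8095.

8095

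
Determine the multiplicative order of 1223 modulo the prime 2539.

423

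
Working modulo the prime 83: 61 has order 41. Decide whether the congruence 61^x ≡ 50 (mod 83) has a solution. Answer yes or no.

no

50 ∈ ⟨61⟩ iff 50^41 ≡ 1 (mod 83), since |⟨61⟩| = 41.
50^41 mod 83 = 82.
Since 82 ≠ 1, 50 does not lie in the subgroup.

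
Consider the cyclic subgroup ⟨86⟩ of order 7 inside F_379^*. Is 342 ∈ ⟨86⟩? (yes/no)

no

⟨86⟩ has order 7; its elements mod 379 are {1, 86, 94, 119, 125, 138, 195}.
342 is not in this set.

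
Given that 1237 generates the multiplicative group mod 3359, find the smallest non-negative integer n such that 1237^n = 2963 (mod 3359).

Baby-step giant-step with m = ceil(sqrt(3358)) = 58.
Baby table (1237^j mod 3359 for j=0..57):
  0:1  1:1237  2:1824  3:2399  4:1566  5:2358  6:1234  7:1472
  8:286  9:1087  10:1019  11:878  12:1129  13:2588  14:229  15:1117
  16:1180  17:1854  18:2560  19:2542  20:430  21:1188  22:1673  23:357
  24:1580  25:2881  26:3257  27:1468  28:2056  29:509  30:1500  31:1332
  32:1774  33:1011  34:1059  35:3332  36:191  37:1137  38:2407  39:1385
  40:155  41:272  42:564  43:2355  44:882  45:2718  46:3166  47:3107
  48:663  49:535  50:72  51:1730  52:327  53:1419  54:1905  55:1826
  56:1514  57:1855
Giant step factor: 1237^(-58) ≡ 1112 (mod 3359).
Scan 2963·1112^i mod 3359 for i = 0, 1, …:
  i=0: 2963   i=1: 3036   i=2: 237   i=3: 1542
  i=4: 1614   i=5: 1062   i=6: 1935   i=7: 1960
  i=8: 2888   i=9: 252     …   i=37: 31
  i=38: 882
Match at i=38, j=44: n = 38·58 + 44 = 2248.

2248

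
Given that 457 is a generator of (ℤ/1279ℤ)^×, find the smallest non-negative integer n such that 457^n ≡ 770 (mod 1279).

489

Baby-step giant-step with m = ceil(sqrt(1278)) = 36.
Baby table (457^j mod 1279 for j=0..35):
  0:1  1:457  2:372  3:1176  4:252  5:54  6:377  7:903
  8:833  9:818  10:358  11:1173  12:160  13:217  14:686  15:147
  16:671  17:966  18:207  19:1232  20:264  21:422  22:1004  23:946
  24:20  25:187  26:1045  27:498  28:1203  29:1080  30:1145  31:154
  32:33  33:1012  34:765  35:438
Giant step factor: 457^(-36) ≡ 512 (mod 1279).
Scan 770·512^i mod 1279 for i = 0, 1, …:
  i=0: 770   i=1: 308   i=2: 379   i=3: 919
  i=4: 1135   i=5: 454   i=6: 949   i=7: 1147
  i=8: 203   i=9: 337   i=10: 1158   i=11: 719
  i=12: 1055   i=13: 422
Match at i=13, j=21: n = 13·36 + 21 = 489.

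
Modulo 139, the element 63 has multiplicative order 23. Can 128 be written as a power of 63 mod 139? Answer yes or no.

⟨63⟩ has order 23; its elements mod 139 are {1, 6, 34, 36, 44, 45, 52, 55, 57, 63, 64, 65, 77, 79, 80, 91, 100, 106, 112, 116, 125, 129, 131}.
128 is not in this set.

no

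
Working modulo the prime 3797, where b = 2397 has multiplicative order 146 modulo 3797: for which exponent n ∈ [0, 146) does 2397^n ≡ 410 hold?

100

Baby-step giant-step with m = ceil(sqrt(146)) = 13.
Baby table (2397^j mod 3797 for j=0..12):
  0:1  1:2397  2:748  3:772  4:1345  5:312  6:3652  7:1759
  8:1653  9:1970  10:2419  11:324  12:2040
Giant step factor: 2397^(-13) ≡ 1557 (mod 3797).
Scan 410·1557^i mod 3797 for i = 0, 1, …:
  i=0: 410   i=1: 474   i=2: 1400   i=3: 322
  i=4: 150   i=5: 1933   i=6: 2457   i=7: 1970
Match at i=7, j=9: n = 7·13 + 9 = 100.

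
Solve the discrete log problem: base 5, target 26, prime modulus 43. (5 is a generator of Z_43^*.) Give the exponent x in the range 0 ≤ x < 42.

Baby-step giant-step with m = ceil(sqrt(42)) = 7.
Baby table (5^j mod 43 for j=0..6):
  0:1  1:5  2:25  3:39  4:23  5:29  6:16
Giant step factor: 5^(-7) ≡ 7 (mod 43).
Scan 26·7^i mod 43 for i = 0, 1, …:
  i=0: 26   i=1: 10   i=2: 27   i=3: 17
  i=4: 33   i=5: 16
Match at i=5, j=6: x = 5·7 + 6 = 41.

41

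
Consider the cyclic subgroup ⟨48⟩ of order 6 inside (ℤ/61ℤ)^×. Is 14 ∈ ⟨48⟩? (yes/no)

⟨48⟩ has order 6; its elements mod 61 are {1, 13, 14, 47, 48, 60}.
14 is in this set.

yes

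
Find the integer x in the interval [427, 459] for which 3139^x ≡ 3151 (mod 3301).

Compute 3139^427 mod 3301 = 187, then multiply by 3139 repeatedly:
  3139^427=187  3139^428=2716  3139^429=2342  3139^430=211  3139^431=2129
  3139^432=1707  3139^433=750  3139^434=637  3139^435=2438  3139^436=1164
  3139^437=2890  3139^438=562  3139^439=1384  3139^440=260  3139^441=793
  3139^442=273  3139^443=1988  3139^444=1442  3139^445=767  3139^446=1184
  3139^447=2951  3139^448=583  3139^449=1283  3139^450=117  3139^451=852
  3139^452=618  3139^453=2215  3139^454=979  3139^455=3151
Found 3151 at exponent 455.

455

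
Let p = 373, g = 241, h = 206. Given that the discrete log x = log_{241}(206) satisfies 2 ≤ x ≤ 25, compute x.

21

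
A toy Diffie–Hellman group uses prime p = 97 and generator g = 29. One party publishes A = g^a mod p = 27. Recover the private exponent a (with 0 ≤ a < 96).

Baby-step giant-step with m = ceil(sqrt(96)) = 10.
Baby table (29^j mod 97 for j=0..9):
  0:1  1:29  2:65  3:42  4:54  5:14  6:18  7:37
  8:6  9:77
Giant step factor: 29^(-10) ≡ 49 (mod 97).
Scan 27·49^i mod 97 for i = 0, 1, …:
  i=0: 27   i=1: 62   i=2: 31   i=3: 64
  i=4: 32   i=5: 16   i=6: 8   i=7: 4
  i=8: 2   i=9: 1
Match at i=9, j=0: a = 9·10 + 0 = 90.

90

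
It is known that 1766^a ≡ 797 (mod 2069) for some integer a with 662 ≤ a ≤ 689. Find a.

Compute 1766^662 mod 2069 = 967, then multiply by 1766 repeatedly:
  1766^662=967  1766^663=797
Found 797 at exponent 663.

663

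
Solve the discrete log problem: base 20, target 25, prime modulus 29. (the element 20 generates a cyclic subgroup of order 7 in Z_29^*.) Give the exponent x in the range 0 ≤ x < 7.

Successive powers of 20 modulo 29:
  20^0=1  20^1=20  20^2=23  20^3=25
So 20^3 ≡ 25 (mod 29), giving x = 3.

3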